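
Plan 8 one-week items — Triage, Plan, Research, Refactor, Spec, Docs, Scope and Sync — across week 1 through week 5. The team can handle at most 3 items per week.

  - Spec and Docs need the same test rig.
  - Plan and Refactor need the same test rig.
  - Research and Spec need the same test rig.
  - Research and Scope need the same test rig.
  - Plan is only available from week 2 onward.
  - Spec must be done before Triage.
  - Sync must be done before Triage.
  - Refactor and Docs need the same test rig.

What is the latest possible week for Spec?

week 4

Downstream work caps Spec at week 4.
Spec at week 4 is achievable: Scope in week 2; Spec in week 4; Sync in week 1; Plan in week 2; Triage in week 5; Refactor in week 1; Docs in week 2; Research in week 1.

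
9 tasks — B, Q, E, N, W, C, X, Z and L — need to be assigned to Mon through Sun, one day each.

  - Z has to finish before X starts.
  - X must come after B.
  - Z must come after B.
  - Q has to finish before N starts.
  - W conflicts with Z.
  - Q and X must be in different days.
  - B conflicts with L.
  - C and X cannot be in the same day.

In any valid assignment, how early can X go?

Precedence pushes X to at least Wed.
X at Wed is achievable: X -> Wed; N -> Tue; E -> Mon; Z -> Tue; Q -> Mon; C -> Mon; W -> Mon; L -> Tue; B -> Mon.

Wed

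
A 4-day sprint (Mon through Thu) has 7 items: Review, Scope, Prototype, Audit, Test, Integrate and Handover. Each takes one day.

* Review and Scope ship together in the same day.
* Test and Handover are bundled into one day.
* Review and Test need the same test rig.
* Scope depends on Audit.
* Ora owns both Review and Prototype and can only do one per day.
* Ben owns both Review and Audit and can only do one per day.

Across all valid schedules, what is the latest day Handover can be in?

Thu

Handover at Thu is achievable: Review in Tue; Test in Thu; Scope in Tue; Audit in Mon; Handover in Thu; Prototype in Mon; Integrate in Mon.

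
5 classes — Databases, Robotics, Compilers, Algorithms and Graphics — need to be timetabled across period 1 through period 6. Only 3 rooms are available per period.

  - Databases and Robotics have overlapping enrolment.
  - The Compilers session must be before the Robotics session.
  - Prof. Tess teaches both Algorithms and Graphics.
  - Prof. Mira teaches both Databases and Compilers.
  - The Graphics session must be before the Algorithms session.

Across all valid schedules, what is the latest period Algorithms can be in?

period 6

Precedence pushes Algorithms to at least period 2.
Algorithms at period 6 is achievable: Robotics -> period 2; Graphics -> period 1; Compilers -> period 1; Databases -> period 3; Algorithms -> period 6.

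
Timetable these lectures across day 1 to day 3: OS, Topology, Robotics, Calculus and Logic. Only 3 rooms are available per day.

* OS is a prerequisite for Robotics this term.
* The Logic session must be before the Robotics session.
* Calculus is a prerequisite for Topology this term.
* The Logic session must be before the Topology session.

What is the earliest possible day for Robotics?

Precedence pushes Robotics to at least day 2.
Robotics at day 2 is achievable: Robotics in day 2, Topology in day 2, OS in day 1, Calculus in day 1, Logic in day 1.

day 2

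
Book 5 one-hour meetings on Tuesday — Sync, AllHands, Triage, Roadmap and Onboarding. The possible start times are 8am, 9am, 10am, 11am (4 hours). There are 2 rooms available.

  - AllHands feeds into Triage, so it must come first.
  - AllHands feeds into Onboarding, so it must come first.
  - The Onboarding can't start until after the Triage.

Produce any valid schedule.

Onboarding in 10am; Roadmap in 9am; Triage in 9am; Sync in 8am; AllHands in 8am

Checking: AllHands(8am) before Triage(9am); Triage(9am) before Onboarding(10am); AllHands(8am) before Onboarding(10am); max 2 per hour (cap 2).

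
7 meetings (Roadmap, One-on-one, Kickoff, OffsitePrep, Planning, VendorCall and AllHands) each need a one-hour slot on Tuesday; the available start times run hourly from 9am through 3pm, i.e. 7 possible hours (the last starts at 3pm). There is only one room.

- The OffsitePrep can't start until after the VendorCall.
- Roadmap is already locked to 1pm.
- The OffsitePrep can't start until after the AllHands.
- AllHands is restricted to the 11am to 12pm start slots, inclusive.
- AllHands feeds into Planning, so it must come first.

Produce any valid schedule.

Kickoff -> 3pm, One-on-one -> 10am, Roadmap -> 1pm, AllHands -> 11am, OffsitePrep -> 12pm, Planning -> 2pm, VendorCall -> 9am

Checking: AllHands(11am) before OffsitePrep(12pm); VendorCall(9am) before OffsitePrep(12pm); AllHands(11am) before Planning(2pm); AllHands=11am in [11am,12pm]; Roadmap=1pm in [1pm,1pm]; max 1 per hour (cap 1).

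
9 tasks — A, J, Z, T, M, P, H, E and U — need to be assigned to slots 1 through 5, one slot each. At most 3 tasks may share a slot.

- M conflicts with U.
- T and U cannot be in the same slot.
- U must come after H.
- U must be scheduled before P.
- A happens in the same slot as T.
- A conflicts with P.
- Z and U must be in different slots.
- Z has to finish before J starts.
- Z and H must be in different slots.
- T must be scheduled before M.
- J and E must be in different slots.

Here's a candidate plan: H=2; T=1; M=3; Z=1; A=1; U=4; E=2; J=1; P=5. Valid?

Invalid. At most 3 tasks may share a slot.

A happens in the same slot as T — holds.
At most 3 tasks may share a slot — violated.
Z and H must be in different slots — holds.
A conflicts with P — holds.
Z has to finish before J starts — violated.
Z and U must be in different slots — holds.
J and E must be in different slots — holds.
T must be scheduled before M — holds.
T and U cannot be in the same slot — holds.
U must be scheduled before P — holds.
M conflicts with U — holds.
U must come after H — holds.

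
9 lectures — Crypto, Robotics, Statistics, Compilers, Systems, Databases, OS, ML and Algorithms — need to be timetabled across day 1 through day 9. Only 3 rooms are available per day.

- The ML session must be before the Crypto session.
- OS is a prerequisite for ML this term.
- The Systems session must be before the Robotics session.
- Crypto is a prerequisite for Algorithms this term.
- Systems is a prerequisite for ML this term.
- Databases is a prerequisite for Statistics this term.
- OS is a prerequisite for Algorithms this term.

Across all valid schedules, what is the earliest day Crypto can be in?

Precedence pushes Crypto to at least day 3; downstream work caps Crypto at day 8.
Crypto at day 3 is achievable: Crypto in day 3, OS in day 1, ML in day 2, Databases in day 1, Robotics in day 2, Algorithms in day 4, Systems in day 1, Statistics in day 2, Compilers in day 3.

day 3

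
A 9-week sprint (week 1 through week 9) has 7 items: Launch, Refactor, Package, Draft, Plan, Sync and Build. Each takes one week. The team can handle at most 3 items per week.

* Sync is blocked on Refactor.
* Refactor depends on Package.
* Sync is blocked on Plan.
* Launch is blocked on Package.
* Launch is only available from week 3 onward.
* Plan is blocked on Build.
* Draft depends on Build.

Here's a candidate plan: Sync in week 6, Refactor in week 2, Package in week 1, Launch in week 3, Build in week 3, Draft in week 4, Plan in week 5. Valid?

Sync is blocked on Plan — holds.
Sync is blocked on Refactor — holds.
Launch is blocked on Package — holds.
Launch is only available from week 3 onward — holds.
Draft depends on Build — holds.
Refactor depends on Package — holds.
The team can handle at most 3 items per week — holds.
Plan is blocked on Build — holds.

Valid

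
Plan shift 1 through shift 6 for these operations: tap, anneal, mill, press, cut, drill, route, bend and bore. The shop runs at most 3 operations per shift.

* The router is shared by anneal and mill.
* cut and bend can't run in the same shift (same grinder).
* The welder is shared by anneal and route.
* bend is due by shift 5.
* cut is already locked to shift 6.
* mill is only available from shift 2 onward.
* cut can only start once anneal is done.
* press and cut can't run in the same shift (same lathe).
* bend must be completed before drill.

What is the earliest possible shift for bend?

Bend's own window allows nothing later than shift 5.
bend at shift 1 is achievable: drill -> shift 2, bend -> shift 1, tap -> shift 1, cut -> shift 6, route -> shift 3, anneal -> shift 1, press -> shift 2, bore -> shift 3, mill -> shift 2.

shift 1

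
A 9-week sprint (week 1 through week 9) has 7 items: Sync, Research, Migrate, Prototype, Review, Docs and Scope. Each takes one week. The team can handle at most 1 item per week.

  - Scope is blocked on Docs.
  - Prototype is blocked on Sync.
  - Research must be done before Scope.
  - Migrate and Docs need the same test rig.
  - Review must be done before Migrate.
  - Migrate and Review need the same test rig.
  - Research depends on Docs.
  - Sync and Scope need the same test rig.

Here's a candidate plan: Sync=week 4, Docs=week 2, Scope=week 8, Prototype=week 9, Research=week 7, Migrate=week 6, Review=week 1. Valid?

Sync and Scope need the same test rig — holds.
The team can handle at most 1 item per week — holds.
Research must be done before Scope — holds.
Prototype is blocked on Sync — holds.
Scope is blocked on Docs — holds.
Review must be done before Migrate — holds.
Migrate and Review need the same test rig — holds.
Research depends on Docs — holds.
Migrate and Docs need the same test rig — holds.

Yes, all constraints hold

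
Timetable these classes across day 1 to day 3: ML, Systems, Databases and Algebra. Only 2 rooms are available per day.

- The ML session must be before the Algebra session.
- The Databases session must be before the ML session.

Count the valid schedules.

3

Enumerating: Databases -> day 1; Algebra -> day 3; Systems -> day 1; ML -> day 2 | Systems -> day 2; Databases -> day 1; Algebra -> day 3; ML -> day 2 | Algebra -> day 3; ML -> day 2; Systems -> day 3; Databases -> day 1.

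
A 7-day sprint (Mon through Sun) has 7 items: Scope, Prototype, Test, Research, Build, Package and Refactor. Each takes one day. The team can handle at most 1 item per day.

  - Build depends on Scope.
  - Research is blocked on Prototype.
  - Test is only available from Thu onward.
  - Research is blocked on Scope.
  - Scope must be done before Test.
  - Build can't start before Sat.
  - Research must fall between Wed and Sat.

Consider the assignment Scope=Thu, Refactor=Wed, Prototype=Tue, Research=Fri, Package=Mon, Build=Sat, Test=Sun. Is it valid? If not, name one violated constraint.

Valid

Scope must be done before Test — holds.
Research must fall between Wed and Sat — holds.
Build depends on Scope — holds.
Research is blocked on Prototype — holds.
Build can't start before Sat — holds.
Research is blocked on Scope — holds.
Test is only available from Thu onward — holds.
The team can handle at most 1 item per day — holds.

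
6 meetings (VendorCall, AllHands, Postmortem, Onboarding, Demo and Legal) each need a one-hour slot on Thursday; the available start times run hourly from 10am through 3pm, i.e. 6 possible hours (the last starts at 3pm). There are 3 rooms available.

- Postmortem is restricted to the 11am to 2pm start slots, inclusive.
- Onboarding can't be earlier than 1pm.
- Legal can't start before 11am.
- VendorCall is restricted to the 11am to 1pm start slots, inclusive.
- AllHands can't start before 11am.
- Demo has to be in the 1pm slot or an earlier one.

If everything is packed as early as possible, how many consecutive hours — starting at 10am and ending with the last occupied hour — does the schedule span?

With at most 3 per hour and 6 meetings, at least 2 hours are needed.
Onboarding can't be placed before 1pm — that is hour 4 counting from 10am — so the schedule must run through at least 4 hours.
4 works (last occupied hour: 1pm): for example AllHands in 11am; Legal in 12pm; Postmortem in 11am; Demo in 10am; Onboarding in 1pm; VendorCall in 11am.

4 hours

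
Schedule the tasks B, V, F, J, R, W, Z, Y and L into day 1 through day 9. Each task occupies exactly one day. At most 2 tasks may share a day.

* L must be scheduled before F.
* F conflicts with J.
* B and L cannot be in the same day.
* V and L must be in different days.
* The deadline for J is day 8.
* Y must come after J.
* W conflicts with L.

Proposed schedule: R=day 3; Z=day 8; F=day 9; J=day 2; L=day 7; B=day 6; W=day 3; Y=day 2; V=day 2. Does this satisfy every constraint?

No — it violates: At most 2 tasks may share a day

At most 2 tasks may share a day — violated.
The deadline for J is day 8 — holds.
L must be scheduled before F — holds.
F conflicts with J — holds.
W conflicts with L — holds.
V and L must be in different days — holds.
Y must come after J — violated.
B and L cannot be in the same day — holds.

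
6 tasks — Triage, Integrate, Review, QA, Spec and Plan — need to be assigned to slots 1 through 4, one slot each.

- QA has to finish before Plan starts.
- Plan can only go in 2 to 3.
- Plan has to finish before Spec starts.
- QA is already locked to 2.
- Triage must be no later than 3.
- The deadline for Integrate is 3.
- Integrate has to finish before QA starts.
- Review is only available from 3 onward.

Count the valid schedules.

6

Splitting on Triage: it can be 1 (2), 2 (2), 3 (2). Listing each branch's schedules as (Integrate, Review, QA, Spec, Plan):
Triage=1: (1,3,2,4,3) (1,4,2,4,3) — 2.
Triage=2: (1,3,2,4,3) (1,4,2,4,3) — 2.
Triage=3: (1,3,2,4,3) (1,4,2,4,3) — 2.
Summing: 2 + 2 + 2 = 6.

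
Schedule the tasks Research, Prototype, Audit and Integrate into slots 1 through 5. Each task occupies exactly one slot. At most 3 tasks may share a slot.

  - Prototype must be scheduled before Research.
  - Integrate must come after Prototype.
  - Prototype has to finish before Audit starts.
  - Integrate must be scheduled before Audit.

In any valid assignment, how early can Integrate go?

Precedence pushes Integrate to at least 2; downstream work caps Integrate at 4.
Integrate at 2 is achievable: Prototype in 1; Integrate in 2; Research in 2; Audit in 3.

2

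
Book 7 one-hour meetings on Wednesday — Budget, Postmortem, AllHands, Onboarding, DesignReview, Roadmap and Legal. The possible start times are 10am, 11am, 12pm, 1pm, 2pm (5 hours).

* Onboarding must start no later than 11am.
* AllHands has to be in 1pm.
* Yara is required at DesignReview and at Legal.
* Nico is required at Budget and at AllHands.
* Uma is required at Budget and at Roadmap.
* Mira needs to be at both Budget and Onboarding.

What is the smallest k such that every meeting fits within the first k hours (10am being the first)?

4

AllHands can't be placed before 1pm — that is hour 4 counting from 10am — so the schedule must run through at least 4 hours.
4 works (last occupied hour: 1pm): for example Onboarding=10am, Budget=11am, AllHands=1pm, Postmortem=10am, Roadmap=10am, Legal=11am, DesignReview=10am.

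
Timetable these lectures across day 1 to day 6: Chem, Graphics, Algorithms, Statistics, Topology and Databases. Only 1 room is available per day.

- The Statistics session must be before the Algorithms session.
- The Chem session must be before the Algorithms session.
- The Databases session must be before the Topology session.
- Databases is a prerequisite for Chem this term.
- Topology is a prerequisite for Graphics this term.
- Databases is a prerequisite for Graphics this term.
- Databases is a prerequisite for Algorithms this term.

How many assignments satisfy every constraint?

Splitting on Chem: it can be day 2 (6), day 3 (9), day 4 (7), day 5 (4). Listing each branch's schedules as (Graphics, Algorithms, Statistics, Topology, Databases) by day number:
Chem=day 2: (4,6,5,3,1) (5,6,3,4,1) (5,6,4,3,1) (6,4,3,5,1) (6,5,3,4,1) (6,5,4,3,1) — 6.
Chem=day 3: (4,6,5,2,1) (5,6,1,4,2) (5,6,2,4,1) (5,6,4,2,1) (6,4,1,5,2) (6,4,2,5,1) (6,5,1,4,2) (6,5,2,4,1) (6,5,4,2,1) — 9.
Chem=day 4: (3,6,5,2,1) (5,6,1,3,2) (5,6,2,3,1) (5,6,3,2,1) (6,5,1,3,2) (6,5,2,3,1) (6,5,3,2,1) — 7.
Chem=day 5: (3,6,4,2,1) (4,6,1,3,2) (4,6,2,3,1) (4,6,3,2,1) — 4.
Summing: 6 + 9 + 7 + 4 = 26.

26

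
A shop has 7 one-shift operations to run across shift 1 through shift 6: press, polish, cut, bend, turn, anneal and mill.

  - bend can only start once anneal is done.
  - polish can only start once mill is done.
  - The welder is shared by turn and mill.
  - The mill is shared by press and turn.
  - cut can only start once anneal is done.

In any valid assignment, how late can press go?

shift 6

press at shift 6 is achievable: bend=shift 2, polish=shift 2, mill=shift 1, cut=shift 2, turn=shift 2, anneal=shift 1, press=shift 6.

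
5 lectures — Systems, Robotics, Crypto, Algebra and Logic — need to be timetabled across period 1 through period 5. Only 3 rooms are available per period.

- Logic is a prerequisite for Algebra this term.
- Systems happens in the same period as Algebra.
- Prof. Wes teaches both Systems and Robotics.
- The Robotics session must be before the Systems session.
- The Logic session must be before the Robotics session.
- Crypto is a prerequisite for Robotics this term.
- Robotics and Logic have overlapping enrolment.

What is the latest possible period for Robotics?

period 4

Precedence pushes Robotics to at least period 2; downstream work caps Robotics at period 4.
Robotics at period 4 is achievable: Robotics -> period 4, Logic -> period 1, Systems -> period 5, Crypto -> period 1, Algebra -> period 5.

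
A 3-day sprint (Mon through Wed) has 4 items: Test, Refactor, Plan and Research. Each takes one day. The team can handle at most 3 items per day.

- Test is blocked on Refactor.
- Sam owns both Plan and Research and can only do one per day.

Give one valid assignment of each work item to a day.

Refactor=Mon; Plan=Mon; Research=Tue; Test=Tue

Checking: Refactor(Mon) before Test(Tue); Plan(Mon) != Research(Tue); max 2 per day (cap 3).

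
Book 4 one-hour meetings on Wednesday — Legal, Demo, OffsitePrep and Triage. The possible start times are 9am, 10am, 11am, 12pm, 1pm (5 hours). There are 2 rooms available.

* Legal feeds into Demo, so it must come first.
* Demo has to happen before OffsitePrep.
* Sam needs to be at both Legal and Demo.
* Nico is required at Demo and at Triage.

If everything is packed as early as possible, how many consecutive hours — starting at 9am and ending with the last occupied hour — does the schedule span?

3 hours

The precedence chain requires at least 3 distinct hours.
With at most 2 per hour and 4 meetings, at least 2 hours are needed.
3 works (last occupied hour: 11am): for example OffsitePrep in 11am; Demo in 10am; Legal in 9am; Triage in 9am.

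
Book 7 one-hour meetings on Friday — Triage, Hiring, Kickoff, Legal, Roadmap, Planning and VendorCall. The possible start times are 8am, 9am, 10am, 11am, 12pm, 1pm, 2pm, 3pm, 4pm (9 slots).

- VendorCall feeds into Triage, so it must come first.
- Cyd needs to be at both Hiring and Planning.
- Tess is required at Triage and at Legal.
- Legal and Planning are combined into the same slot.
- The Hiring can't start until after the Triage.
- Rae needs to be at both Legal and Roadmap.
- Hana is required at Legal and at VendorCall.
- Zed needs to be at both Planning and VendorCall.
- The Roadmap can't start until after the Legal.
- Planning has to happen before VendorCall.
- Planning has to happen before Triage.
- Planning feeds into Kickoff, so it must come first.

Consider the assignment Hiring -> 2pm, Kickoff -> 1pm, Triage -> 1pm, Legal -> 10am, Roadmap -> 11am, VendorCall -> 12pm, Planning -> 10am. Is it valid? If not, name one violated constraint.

Legal and Planning are combined into the same slot — holds.
Rae needs to be at both Legal and Roadmap — holds.
Hana is required at Legal and at VendorCall — holds.
Planning has to happen before Triage — holds.
Planning feeds into Kickoff, so it must come first — holds.
Cyd needs to be at both Hiring and Planning — holds.
Planning has to happen before VendorCall — holds.
Zed needs to be at both Planning and VendorCall — holds.
VendorCall feeds into Triage, so it must come first — holds.
The Roadmap can't start until after the Legal — holds.
Tess is required at Triage and at Legal — holds.
The Hiring can't start until after the Triage — holds.

Yes, all constraints hold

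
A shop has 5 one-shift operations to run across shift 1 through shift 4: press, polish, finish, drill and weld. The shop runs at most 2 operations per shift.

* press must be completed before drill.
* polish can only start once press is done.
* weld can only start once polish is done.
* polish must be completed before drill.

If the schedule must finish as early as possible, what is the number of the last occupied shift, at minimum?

The precedence chain requires at least 3 distinct shifts.
With at most 2 per shift and 5 operations, at least 3 shifts are needed.
3 works (last occupied shift: shift 3): for example weld -> shift 3; drill -> shift 3; press -> shift 1; finish -> shift 1; polish -> shift 2.

shift 3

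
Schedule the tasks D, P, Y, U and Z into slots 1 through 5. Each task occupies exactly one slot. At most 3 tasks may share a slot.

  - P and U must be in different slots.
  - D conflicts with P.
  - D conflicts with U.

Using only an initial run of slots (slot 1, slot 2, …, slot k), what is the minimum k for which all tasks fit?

With at most 3 per slot and 5 tasks, at least 2 slots are needed.
Could 2 slots be enough, i.e. nothing placed later than 2? No: D, P and U must all be in different slots (D/P can't share; D/U can't share; P/U can't share), but only 2 slots are available: 3 tasks can't fit in 2 distinct slots.
So 2 slots is not enough.
3 works (last occupied slot: 3): for example P=2; Y=1; D=1; Z=1; U=3.

3 slots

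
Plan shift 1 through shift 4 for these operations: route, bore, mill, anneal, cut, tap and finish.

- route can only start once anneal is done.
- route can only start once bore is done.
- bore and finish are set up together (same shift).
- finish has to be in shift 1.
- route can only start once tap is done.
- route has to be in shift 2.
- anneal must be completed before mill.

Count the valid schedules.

Splitting on mill: it can be shift 2 (4), shift 3 (4), shift 4 (4). Listing each branch's schedules as (route, bore, anneal, cut, tap, finish) by shift number:
mill=shift 2: (2,1,1,1,1,1) (2,1,1,2,1,1) (2,1,1,3,1,1) (2,1,1,4,1,1) — 4.
mill=shift 3: (2,1,1,1,1,1) (2,1,1,2,1,1) (2,1,1,3,1,1) (2,1,1,4,1,1) — 4.
mill=shift 4: (2,1,1,1,1,1) (2,1,1,2,1,1) (2,1,1,3,1,1) (2,1,1,4,1,1) — 4.
Summing: 4 + 4 + 4 = 12.

12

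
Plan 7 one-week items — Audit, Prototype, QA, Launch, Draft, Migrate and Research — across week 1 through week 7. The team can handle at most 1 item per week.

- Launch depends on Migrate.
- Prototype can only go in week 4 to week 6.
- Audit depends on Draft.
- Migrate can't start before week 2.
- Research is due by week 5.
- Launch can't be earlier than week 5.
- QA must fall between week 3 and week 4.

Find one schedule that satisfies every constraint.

Prototype in week 4; Research in week 1; Migrate in week 2; Launch in week 5; Audit in week 7; QA in week 3; Draft in week 6

Checking: Migrate(week 2) before Launch(week 5); Draft(week 6) before Audit(week 7); Prototype=week 4 in [week 4,week 6]; Launch=week 5 in [week 5,week 7]; QA=week 3 in [week 3,week 4]; Research=week 1 in [week 1,week 5]; Migrate=week 2 in [week 2,week 7]; max 1 per week (cap 1).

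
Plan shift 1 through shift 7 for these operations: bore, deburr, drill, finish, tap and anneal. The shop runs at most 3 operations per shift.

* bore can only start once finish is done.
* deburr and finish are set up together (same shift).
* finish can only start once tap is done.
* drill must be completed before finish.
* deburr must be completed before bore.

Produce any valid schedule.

anneal in shift 1, drill in shift 1, finish in shift 2, bore in shift 3, deburr in shift 2, tap in shift 1

Checking: finish(shift 2) before bore(shift 3); tap(shift 1) before finish(shift 2); drill(shift 1) before finish(shift 2); deburr(shift 2) before bore(shift 3); deburr = finish = shift 2; max 3 per shift (cap 3).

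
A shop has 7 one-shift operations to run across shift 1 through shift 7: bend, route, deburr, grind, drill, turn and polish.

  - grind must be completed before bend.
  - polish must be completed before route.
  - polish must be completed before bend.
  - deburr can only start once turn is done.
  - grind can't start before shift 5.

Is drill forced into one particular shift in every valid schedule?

drill can be shift 1 (e.g. route=shift 2, drill=shift 1, polish=shift 1, grind=shift 5, turn=shift 1, bend=shift 6, deburr=shift 2) or shift 2 (e.g. polish -> shift 1, bend -> shift 6, grind -> shift 5, deburr -> shift 2, drill -> shift 2, turn -> shift 1, route -> shift 2).

No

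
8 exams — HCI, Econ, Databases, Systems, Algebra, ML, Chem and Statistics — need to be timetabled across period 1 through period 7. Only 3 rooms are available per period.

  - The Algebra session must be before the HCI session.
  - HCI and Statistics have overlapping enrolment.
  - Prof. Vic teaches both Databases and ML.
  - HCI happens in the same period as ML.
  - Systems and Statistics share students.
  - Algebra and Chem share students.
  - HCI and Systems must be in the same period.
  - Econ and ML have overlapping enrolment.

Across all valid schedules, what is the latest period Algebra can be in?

period 6

Downstream work caps Algebra at period 6.
Algebra at period 6 is achievable: Chem -> period 1, HCI -> period 7, Econ -> period 1, Databases -> period 1, Systems -> period 7, Statistics -> period 2, Algebra -> period 6, ML -> period 7.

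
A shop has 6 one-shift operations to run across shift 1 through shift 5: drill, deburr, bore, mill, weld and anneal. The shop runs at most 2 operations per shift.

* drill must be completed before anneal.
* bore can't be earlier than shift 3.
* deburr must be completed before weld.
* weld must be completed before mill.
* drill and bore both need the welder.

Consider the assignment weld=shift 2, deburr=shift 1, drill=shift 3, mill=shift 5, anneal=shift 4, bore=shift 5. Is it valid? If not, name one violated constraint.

Valid

drill must be completed before anneal — holds.
deburr must be completed before weld — holds.
drill and bore both need the welder — holds.
bore can't be earlier than shift 3 — holds.
The shop runs at most 2 operations per shift — holds.
weld must be completed before mill — holds.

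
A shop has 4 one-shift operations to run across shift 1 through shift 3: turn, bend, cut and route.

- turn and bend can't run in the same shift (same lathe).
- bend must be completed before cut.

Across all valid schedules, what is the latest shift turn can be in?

turn at shift 3 is achievable: turn -> shift 3; route -> shift 1; cut -> shift 2; bend -> shift 1.

shift 3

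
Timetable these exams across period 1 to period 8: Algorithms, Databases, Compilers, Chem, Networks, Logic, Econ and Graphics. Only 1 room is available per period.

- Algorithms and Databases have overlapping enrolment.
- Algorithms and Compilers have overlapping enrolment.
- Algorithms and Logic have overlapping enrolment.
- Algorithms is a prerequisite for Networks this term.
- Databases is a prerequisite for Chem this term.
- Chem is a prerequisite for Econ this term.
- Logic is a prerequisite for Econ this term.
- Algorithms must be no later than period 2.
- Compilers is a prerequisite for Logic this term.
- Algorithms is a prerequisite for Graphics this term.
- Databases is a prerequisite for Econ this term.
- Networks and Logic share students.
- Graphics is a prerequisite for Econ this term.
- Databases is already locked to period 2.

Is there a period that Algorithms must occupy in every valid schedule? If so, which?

Algorithms's window is period 1–period 2.
Databases is fixed at period 2, and Algorithms can't share a period with Databases.
So Algorithms must be period 1.

period 1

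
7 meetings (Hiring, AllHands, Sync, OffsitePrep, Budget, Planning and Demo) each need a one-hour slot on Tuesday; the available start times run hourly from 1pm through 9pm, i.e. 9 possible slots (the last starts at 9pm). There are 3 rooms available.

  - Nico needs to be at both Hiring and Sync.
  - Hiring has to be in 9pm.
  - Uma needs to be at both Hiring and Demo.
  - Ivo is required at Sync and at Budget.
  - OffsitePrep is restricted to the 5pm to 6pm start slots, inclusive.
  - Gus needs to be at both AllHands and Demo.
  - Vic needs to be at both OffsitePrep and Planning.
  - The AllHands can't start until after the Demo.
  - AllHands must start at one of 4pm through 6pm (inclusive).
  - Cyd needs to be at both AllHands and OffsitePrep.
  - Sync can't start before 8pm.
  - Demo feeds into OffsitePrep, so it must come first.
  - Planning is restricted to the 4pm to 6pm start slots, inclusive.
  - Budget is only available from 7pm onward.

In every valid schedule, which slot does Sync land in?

Sync's window is 8pm–9pm.
Hiring is fixed at 9pm, and Sync can't share a slot with Hiring.
So Sync must be 8pm.

8pm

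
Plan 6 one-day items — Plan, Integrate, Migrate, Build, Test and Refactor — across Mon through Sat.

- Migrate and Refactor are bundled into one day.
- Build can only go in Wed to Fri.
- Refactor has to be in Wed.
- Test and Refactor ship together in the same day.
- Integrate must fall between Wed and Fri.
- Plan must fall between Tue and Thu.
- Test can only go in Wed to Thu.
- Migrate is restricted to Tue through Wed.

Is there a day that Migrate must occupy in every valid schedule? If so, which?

Wed

Migrate is available from Tue; Migrate must be in the same day as Test, which can't be before Wed, so Migrate is at least Wed; Migrate's own window allows nothing later than Wed.
So Migrate is pinned to Wed.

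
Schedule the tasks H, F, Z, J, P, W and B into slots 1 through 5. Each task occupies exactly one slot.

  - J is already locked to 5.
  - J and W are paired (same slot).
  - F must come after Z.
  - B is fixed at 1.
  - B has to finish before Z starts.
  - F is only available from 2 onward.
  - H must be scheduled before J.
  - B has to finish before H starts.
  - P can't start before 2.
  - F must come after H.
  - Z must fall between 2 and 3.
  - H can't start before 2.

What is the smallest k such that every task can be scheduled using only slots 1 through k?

The precedence chain requires at least 3 distinct slots.
J can't be placed before 5, so the schedule must run through at least slot 5.
5 works (last occupied slot: 5): for example Z -> 2, J -> 5, F -> 3, B -> 1, W -> 5, H -> 2, P -> 2.

5 slots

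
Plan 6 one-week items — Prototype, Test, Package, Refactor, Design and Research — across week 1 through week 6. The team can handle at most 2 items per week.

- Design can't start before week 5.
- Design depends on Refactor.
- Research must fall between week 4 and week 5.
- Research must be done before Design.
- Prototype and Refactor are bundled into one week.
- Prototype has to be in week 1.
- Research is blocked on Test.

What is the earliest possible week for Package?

Package at week 2 is achievable: Research in week 4, Refactor in week 1, Design in week 5, Test in week 2, Package in week 2, Prototype in week 1.
Nothing earlier works — the capacity limit rule out every week before week 2.

week 2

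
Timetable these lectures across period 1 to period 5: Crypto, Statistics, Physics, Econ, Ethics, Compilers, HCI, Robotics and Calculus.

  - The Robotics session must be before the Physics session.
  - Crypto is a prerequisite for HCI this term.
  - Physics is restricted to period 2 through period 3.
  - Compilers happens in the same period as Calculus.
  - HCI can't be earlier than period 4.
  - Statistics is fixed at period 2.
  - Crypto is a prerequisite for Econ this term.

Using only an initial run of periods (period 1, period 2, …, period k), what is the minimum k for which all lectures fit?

4 periods

The precedence chain requires at least 2 distinct periods.
HCI can't be placed before period 4, so the schedule must run through at least period 4.
4 works (last occupied period: period 4): for example Econ -> period 2; Crypto -> period 1; Physics -> period 2; Statistics -> period 2; Robotics -> period 1; Compilers -> period 1; HCI -> period 4; Ethics -> period 1; Calculus -> period 1.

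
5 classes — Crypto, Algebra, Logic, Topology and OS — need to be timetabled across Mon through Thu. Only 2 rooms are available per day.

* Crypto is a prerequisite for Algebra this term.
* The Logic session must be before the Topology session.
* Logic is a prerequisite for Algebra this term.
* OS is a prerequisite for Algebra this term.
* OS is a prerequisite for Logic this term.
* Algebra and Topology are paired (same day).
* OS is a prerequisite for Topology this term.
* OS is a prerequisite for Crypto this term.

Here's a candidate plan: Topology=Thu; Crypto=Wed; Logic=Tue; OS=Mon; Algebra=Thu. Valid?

Valid

OS is a prerequisite for Algebra this term — holds.
OS is a prerequisite for Logic this term — holds.
Algebra and Topology are paired (same day) — holds.
Logic is a prerequisite for Algebra this term — holds.
OS is a prerequisite for Topology this term — holds.
Only 2 rooms are available per day — holds.
The Logic session must be before the Topology session — holds.
OS is a prerequisite for Crypto this term — holds.
Crypto is a prerequisite for Algebra this term — holds.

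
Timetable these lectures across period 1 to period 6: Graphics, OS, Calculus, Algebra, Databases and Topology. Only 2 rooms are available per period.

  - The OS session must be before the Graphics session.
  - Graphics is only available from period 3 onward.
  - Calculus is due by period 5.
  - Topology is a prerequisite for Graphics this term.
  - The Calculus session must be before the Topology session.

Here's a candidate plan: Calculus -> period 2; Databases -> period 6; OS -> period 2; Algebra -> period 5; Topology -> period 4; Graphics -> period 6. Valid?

Topology is a prerequisite for Graphics this term — holds.
Only 2 rooms are available per period — holds.
Graphics is only available from period 3 onward — holds.
Calculus is due by period 5 — holds.
The OS session must be before the Graphics session — holds.
The Calculus session must be before the Topology session — holds.

Yes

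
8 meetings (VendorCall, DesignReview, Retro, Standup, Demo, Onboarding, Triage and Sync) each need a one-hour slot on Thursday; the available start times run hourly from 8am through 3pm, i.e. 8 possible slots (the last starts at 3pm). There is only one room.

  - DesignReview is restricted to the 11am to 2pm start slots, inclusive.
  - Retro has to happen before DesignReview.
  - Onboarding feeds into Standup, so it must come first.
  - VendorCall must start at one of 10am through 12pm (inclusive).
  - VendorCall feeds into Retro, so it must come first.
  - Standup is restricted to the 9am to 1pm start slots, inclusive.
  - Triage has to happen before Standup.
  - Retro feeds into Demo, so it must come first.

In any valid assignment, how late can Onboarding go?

12pm

Downstream work caps Onboarding at 12pm.
Onboarding at 12pm is achievable: Triage=8am, VendorCall=10am, Sync=9am, Retro=11am, Demo=3pm, Onboarding=12pm, DesignReview=2pm, Standup=1pm.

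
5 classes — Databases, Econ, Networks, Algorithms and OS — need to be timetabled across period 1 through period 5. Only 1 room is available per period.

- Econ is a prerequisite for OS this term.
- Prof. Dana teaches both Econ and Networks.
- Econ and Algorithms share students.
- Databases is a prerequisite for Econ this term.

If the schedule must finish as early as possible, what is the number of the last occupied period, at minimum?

5

The precedence chain requires at least 3 distinct periods.
With at most 1 per period and 5 classes, at least 5 periods are needed.
5 works (last occupied period: period 5): for example Econ -> period 2, Algorithms -> period 5, Networks -> period 4, OS -> period 3, Databases -> period 1.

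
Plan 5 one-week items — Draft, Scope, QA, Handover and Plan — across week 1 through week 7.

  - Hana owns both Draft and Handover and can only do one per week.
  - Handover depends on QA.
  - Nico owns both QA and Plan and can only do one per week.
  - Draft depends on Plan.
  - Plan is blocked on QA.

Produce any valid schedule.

QA in week 1; Handover in week 2; Scope in week 1; Plan in week 2; Draft in week 3

Checking: Plan(week 2) before Draft(week 3); QA(week 1) before Handover(week 2); QA(week 1) before Plan(week 2); Draft(week 3) != Handover(week 2); QA(week 1) != Plan(week 2).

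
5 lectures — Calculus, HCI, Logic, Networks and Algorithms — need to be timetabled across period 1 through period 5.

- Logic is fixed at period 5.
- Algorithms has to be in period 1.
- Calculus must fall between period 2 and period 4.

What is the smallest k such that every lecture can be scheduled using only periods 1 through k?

Logic can't be placed before period 5, so the schedule must run through at least period 5.
5 works (last occupied period: period 5): for example Logic=period 5, HCI=period 1, Networks=period 1, Calculus=period 2, Algorithms=period 1.

5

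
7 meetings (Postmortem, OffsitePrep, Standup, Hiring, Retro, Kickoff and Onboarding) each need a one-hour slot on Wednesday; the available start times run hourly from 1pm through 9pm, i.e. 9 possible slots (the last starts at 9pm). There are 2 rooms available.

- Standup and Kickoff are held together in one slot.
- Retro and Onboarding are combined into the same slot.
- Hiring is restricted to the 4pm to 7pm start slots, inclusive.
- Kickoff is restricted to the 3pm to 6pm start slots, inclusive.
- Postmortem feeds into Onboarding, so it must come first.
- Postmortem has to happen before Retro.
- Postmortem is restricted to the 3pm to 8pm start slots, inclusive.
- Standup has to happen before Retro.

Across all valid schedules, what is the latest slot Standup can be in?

6pm

Standup must be in the same slot as Kickoff, which can't be before 3pm, so Standup is at least 3pm; Standup must be in the same slot as Kickoff, which can't be after 6pm, so Standup is at most 6pm.
Standup at 6pm is achievable: Onboarding=7pm; Standup=6pm; Postmortem=3pm; OffsitePrep=1pm; Hiring=4pm; Retro=7pm; Kickoff=6pm.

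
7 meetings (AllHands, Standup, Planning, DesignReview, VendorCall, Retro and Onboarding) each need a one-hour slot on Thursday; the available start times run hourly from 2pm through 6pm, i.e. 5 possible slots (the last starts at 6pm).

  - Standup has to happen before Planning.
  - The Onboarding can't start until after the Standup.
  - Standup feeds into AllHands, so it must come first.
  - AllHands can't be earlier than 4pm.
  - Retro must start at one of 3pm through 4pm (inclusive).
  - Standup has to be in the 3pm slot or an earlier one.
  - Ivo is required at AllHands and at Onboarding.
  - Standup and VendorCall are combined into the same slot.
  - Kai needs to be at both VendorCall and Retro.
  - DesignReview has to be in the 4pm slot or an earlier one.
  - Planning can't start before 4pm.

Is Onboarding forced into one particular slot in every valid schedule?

No

Onboarding can be 3pm (e.g. AllHands=4pm, Standup=2pm, DesignReview=2pm, Onboarding=3pm, VendorCall=2pm, Planning=4pm, Retro=3pm) or 4pm (e.g. DesignReview -> 2pm, Retro -> 3pm, Onboarding -> 4pm, Planning -> 4pm, AllHands -> 5pm, VendorCall -> 2pm, Standup -> 2pm).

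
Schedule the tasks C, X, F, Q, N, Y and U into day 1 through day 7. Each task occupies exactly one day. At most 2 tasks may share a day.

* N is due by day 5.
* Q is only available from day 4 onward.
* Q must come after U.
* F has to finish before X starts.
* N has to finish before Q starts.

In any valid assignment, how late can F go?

day 6

Downstream work caps F at day 6.
F at day 6 is achievable: Y in day 2, C in day 2, X in day 7, N in day 1, Q in day 4, U in day 1, F in day 6.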